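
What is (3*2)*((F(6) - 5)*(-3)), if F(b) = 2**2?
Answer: 18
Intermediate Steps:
F(b) = 4
(3*2)*((F(6) - 5)*(-3)) = (3*2)*((4 - 5)*(-3)) = 6*(-1*(-3)) = 6*3 = 18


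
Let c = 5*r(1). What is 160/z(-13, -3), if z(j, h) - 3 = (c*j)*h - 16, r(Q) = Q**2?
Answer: 80/91 ≈ 0.87912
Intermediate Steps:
c = 5 (c = 5*1**2 = 5*1 = 5)
z(j, h) = -13 + 5*h*j (z(j, h) = 3 + ((5*j)*h - 16) = 3 + (5*h*j - 16) = 3 + (-16 + 5*h*j) = -13 + 5*h*j)
160/z(-13, -3) = 160/(-13 + 5*(-3)*(-13)) = 160/(-13 + 195) = 160/182 = 160*(1/182) = 80/91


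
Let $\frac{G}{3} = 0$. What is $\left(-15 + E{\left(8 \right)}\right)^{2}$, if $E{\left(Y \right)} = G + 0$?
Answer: $225$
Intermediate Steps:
$G = 0$ ($G = 3 \cdot 0 = 0$)
$E{\left(Y \right)} = 0$ ($E{\left(Y \right)} = 0 + 0 = 0$)
$\left(-15 + E{\left(8 \right)}\right)^{2} = \left(-15 + 0\right)^{2} = \left(-15\right)^{2} = 225$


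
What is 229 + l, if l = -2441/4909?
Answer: 1121720/4909 ≈ 228.50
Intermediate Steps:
l = -2441/4909 (l = -2441*1/4909 = -2441/4909 ≈ -0.49725)
229 + l = 229 - 2441/4909 = 1121720/4909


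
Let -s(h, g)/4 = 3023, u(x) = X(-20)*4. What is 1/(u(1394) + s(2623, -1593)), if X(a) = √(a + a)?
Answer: -3023/36554276 - I*√10/18277138 ≈ -8.2699e-5 - 1.7302e-7*I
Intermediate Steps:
X(a) = √2*√a (X(a) = √(2*a) = √2*√a)
u(x) = 8*I*√10 (u(x) = (√2*√(-20))*4 = (√2*(2*I*√5))*4 = (2*I*√10)*4 = 8*I*√10)
s(h, g) = -12092 (s(h, g) = -4*3023 = -12092)
1/(u(1394) + s(2623, -1593)) = 1/(8*I*√10 - 12092) = 1/(-12092 + 8*I*√10)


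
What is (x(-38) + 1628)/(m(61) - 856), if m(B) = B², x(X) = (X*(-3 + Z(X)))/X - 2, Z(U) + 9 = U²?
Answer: 3058/2865 ≈ 1.0674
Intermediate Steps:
Z(U) = -9 + U²
x(X) = -14 + X² (x(X) = (X*(-3 + (-9 + X²)))/X - 2 = (X*(-12 + X²))/X - 2 = (-12 + X²) - 2 = -14 + X²)
(x(-38) + 1628)/(m(61) - 856) = ((-14 + (-38)²) + 1628)/(61² - 856) = ((-14 + 1444) + 1628)/(3721 - 856) = (1430 + 1628)/2865 = 3058*(1/2865) = 3058/2865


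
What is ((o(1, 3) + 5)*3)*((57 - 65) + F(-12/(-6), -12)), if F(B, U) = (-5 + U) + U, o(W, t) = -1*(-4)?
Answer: -999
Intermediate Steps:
o(W, t) = 4
F(B, U) = -5 + 2*U
((o(1, 3) + 5)*3)*((57 - 65) + F(-12/(-6), -12)) = ((4 + 5)*3)*((57 - 65) + (-5 + 2*(-12))) = (9*3)*(-8 + (-5 - 24)) = 27*(-8 - 29) = 27*(-37) = -999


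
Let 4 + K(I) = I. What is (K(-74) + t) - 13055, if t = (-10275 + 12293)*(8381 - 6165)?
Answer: 4458755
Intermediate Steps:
t = 4471888 (t = 2018*2216 = 4471888)
K(I) = -4 + I
(K(-74) + t) - 13055 = ((-4 - 74) + 4471888) - 13055 = (-78 + 4471888) - 13055 = 4471810 - 13055 = 4458755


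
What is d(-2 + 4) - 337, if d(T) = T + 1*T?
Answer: -333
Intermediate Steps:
d(T) = 2*T (d(T) = T + T = 2*T)
d(-2 + 4) - 337 = 2*(-2 + 4) - 337 = 2*2 - 337 = 4 - 337 = -333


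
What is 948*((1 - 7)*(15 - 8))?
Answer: -39816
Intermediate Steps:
948*((1 - 7)*(15 - 8)) = 948*(-6*7) = 948*(-42) = -39816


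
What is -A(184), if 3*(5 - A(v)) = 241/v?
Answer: -2519/552 ≈ -4.5634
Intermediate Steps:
A(v) = 5 - 241/(3*v)
-A(184) = -(5 - 241/3/184) = -(5 - 241/3*1/184) = -(5 - 241/552) = -1*2519/552 = -2519/552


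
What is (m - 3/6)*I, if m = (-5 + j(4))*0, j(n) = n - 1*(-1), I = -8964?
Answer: 4482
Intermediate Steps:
j(n) = 1 + n (j(n) = n + 1 = 1 + n)
m = 0 (m = (-5 + (1 + 4))*0 = (-5 + 5)*0 = 0*0 = 0)
(m - 3/6)*I = (0 - 3/6)*(-8964) = (0 - 1*1/2)*(-8964) = (0 - 1/2)*(-8964) = -1/2*(-8964) = 4482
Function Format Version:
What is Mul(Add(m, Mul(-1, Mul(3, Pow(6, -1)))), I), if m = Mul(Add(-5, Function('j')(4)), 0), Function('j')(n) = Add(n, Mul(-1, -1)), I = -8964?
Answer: 4482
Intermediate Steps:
Function('j')(n) = Add(1, n) (Function('j')(n) = Add(n, 1) = Add(1, n))
m = 0 (m = Mul(Add(-5, Add(1, 4)), 0) = Mul(Add(-5, 5), 0) = Mul(0, 0) = 0)
Mul(Add(m, Mul(-1, Mul(3, Pow(6, -1)))), I) = Mul(Add(0, Mul(-1, Mul(3, Pow(6, -1)))), -8964) = Mul(Add(0, Mul(-1, Mul(3, Rational(1, 6)))), -8964) = Mul(Add(0, Mul(-1, Rational(1, 2))), -8964) = Mul(Add(0, Rational(-1, 2)), -8964) = Mul(Rational(-1, 2), -8964) = 4482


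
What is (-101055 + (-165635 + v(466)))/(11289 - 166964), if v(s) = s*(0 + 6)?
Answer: 263894/155675 ≈ 1.6952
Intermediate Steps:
v(s) = 6*s (v(s) = s*6 = 6*s)
(-101055 + (-165635 + v(466)))/(11289 - 166964) = (-101055 + (-165635 + 6*466))/(11289 - 166964) = (-101055 + (-165635 + 2796))/(-155675) = (-101055 - 162839)*(-1/155675) = -263894*(-1/155675) = 263894/155675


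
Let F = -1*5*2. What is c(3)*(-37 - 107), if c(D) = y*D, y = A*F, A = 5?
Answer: 21600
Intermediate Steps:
F = -10 (F = -5*2 = -10)
y = -50 (y = 5*(-10) = -50)
c(D) = -50*D
c(3)*(-37 - 107) = (-50*3)*(-37 - 107) = -150*(-144) = 21600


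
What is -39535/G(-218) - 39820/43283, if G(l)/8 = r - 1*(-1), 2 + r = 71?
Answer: -346698521/4847696 ≈ -71.518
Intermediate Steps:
r = 69 (r = -2 + 71 = 69)
G(l) = 560 (G(l) = 8*(69 - 1*(-1)) = 8*(69 + 1) = 8*70 = 560)
-39535/G(-218) - 39820/43283 = -39535/560 - 39820/43283 = -39535*1/560 - 39820*1/43283 = -7907/112 - 39820/43283 = -346698521/4847696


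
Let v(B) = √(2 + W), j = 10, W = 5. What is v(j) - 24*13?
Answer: -312 + √7 ≈ -309.35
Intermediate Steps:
v(B) = √7 (v(B) = √(2 + 5) = √7)
v(j) - 24*13 = √7 - 24*13 = √7 - 312 = -312 + √7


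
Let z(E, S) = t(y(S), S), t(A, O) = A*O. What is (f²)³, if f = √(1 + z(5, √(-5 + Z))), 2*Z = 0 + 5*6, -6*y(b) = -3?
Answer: (2 + √10)³/8 ≈ 17.196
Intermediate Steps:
y(b) = ½ (y(b) = -⅙*(-3) = ½)
Z = 15 (Z = (0 + 5*6)/2 = (0 + 30)/2 = (½)*30 = 15)
z(E, S) = S/2
f = √(1 + √10/2) (f = √(1 + √(-5 + 15)/2) = √(1 + √10/2) ≈ 1.6066)
(f²)³ = ((√(4 + 2*√10)/2)²)³ = (1 + √10/2)³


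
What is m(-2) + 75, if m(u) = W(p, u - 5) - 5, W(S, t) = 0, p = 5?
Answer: 70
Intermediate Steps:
m(u) = -5 (m(u) = 0 - 5 = -5)
m(-2) + 75 = -5 + 75 = 70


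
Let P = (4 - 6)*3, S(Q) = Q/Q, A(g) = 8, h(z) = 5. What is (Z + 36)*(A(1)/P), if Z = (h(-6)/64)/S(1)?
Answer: -2309/48 ≈ -48.104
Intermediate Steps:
S(Q) = 1
P = -6 (P = -2*3 = -6)
Z = 5/64 (Z = (5/64)/1 = (5*(1/64))*1 = (5/64)*1 = 5/64 ≈ 0.078125)
(Z + 36)*(A(1)/P) = (5/64 + 36)*(8/(-6)) = 2309*(8*(-⅙))/64 = (2309/64)*(-4/3) = -2309/48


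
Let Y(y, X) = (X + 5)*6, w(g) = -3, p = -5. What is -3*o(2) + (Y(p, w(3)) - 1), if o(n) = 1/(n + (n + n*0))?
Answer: 41/4 ≈ 10.250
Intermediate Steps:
Y(y, X) = 30 + 6*X (Y(y, X) = (5 + X)*6 = 30 + 6*X)
o(n) = 1/(2*n) (o(n) = 1/(n + (n + 0)) = 1/(n + n) = 1/(2*n))
-3*o(2) + (Y(p, w(3)) - 1) = -3/(2*2) + ((30 + 6*(-3)) - 1) = -3/(2*2) + ((30 - 18) - 1) = -3*1/4 + (12 - 1) = -3/4 + 11 = 41/4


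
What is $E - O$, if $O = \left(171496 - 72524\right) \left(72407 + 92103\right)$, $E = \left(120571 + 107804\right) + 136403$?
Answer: $-16281518942$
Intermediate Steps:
$E = 364778$ ($E = 228375 + 136403 = 364778$)
$O = 16281883720$ ($O = 98972 \cdot 164510 = 16281883720$)
$E - O = 364778 - 16281883720 = -16281518942$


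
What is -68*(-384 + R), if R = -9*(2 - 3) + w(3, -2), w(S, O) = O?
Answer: 25636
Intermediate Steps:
R = 7 (R = -9*(2 - 3) - 2 = -9*(-1) - 2 = 9 - 2 = 7)
-68*(-384 + R) = -68*(-384 + 7) = -68*(-377) = 25636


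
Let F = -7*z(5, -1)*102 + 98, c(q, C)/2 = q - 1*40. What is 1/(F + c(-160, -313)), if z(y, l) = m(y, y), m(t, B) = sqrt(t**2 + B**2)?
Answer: 151/12699298 - 1785*sqrt(2)/12699298 ≈ -0.00018689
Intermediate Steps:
c(q, C) = -80 + 2*q (c(q, C) = 2*(q - 1*40) = 2*(q - 40) = 2*(-40 + q) = -80 + 2*q)
m(t, B) = sqrt(B**2 + t**2)
z(y, l) = sqrt(2)*sqrt(y**2) (z(y, l) = sqrt(y**2 + y**2) = sqrt(2*y**2) = sqrt(2)*sqrt(y**2))
F = 98 - 3570*sqrt(2) (F = -7*sqrt(2)*sqrt(5**2)*102 + 98 = -7*sqrt(2)*sqrt(25)*102 + 98 = -7*sqrt(2)*5*102 + 98 = -35*sqrt(2)*102 + 98 = -3570*sqrt(2) + 98 = 98 - 3570*sqrt(2) ≈ -4950.7)
1/(F + c(-160, -313)) = 1/((98 - 3570*sqrt(2)) + (-80 + 2*(-160))) = 1/((98 - 3570*sqrt(2)) + (-80 - 320)) = 1/((98 - 3570*sqrt(2)) - 400) = 1/(-302 - 3570*sqrt(2))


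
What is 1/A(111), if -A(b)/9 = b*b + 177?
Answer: -1/112482 ≈ -8.8903e-6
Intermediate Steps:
A(b) = -1593 - 9*b² (A(b) = -9*(b*b + 177) = -9*(b² + 177) = -9*(177 + b²) = -1593 - 9*b²)
1/A(111) = 1/(-1593 - 9*111²) = 1/(-1593 - 9*12321) = 1/(-1593 - 110889) = 1/(-112482) = -1/112482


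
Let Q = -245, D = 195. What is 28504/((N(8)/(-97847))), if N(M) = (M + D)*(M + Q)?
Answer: 398432984/6873 ≈ 57971.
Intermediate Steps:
N(M) = (-245 + M)*(195 + M) (N(M) = (M + 195)*(M - 245) = (195 + M)*(-245 + M) = (-245 + M)*(195 + M))
28504/((N(8)/(-97847))) = 28504/(((-47775 + 8**2 - 50*8)/(-97847))) = 28504/(((-47775 + 64 - 400)*(-1/97847))) = 28504/((-48111*(-1/97847))) = 28504/(48111/97847) = 28504*(97847/48111) = 398432984/6873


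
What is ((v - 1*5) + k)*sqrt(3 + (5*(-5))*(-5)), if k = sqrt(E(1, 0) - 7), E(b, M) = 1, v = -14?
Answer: 8*sqrt(2)*(-19 + I*sqrt(6)) ≈ -214.96 + 27.713*I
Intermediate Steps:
k = I*sqrt(6) (k = sqrt(1 - 7) = sqrt(-6) = I*sqrt(6) ≈ 2.4495*I)
((v - 1*5) + k)*sqrt(3 + (5*(-5))*(-5)) = ((-14 - 1*5) + I*sqrt(6))*sqrt(3 + (5*(-5))*(-5)) = ((-14 - 5) + I*sqrt(6))*sqrt(3 - 25*(-5)) = (-19 + I*sqrt(6))*sqrt(3 + 125) = (-19 + I*sqrt(6))*sqrt(128) = (-19 + I*sqrt(6))*(8*sqrt(2)) = 8*sqrt(2)*(-19 + I*sqrt(6))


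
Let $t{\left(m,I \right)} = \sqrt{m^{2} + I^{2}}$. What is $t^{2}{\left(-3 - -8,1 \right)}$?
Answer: $26$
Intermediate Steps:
$t{\left(m,I \right)} = \sqrt{I^{2} + m^{2}}$
$t^{2}{\left(-3 - -8,1 \right)} = \left(\sqrt{1^{2} + \left(-3 - -8\right)^{2}}\right)^{2} = \left(\sqrt{1 + \left(-3 + 8\right)^{2}}\right)^{2} = \left(\sqrt{1 + 5^{2}}\right)^{2} = \left(\sqrt{1 + 25}\right)^{2} = \left(\sqrt{26}\right)^{2} = 26$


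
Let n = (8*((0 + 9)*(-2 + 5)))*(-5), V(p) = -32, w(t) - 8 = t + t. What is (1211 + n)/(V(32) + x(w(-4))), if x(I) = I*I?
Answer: -131/32 ≈ -4.0938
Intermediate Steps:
w(t) = 8 + 2*t (w(t) = 8 + (t + t) = 8 + 2*t)
n = -1080 (n = (8*(9*3))*(-5) = (8*27)*(-5) = 216*(-5) = -1080)
x(I) = I**2
(1211 + n)/(V(32) + x(w(-4))) = (1211 - 1080)/(-32 + (8 + 2*(-4))**2) = 131/(-32 + (8 - 8)**2) = 131/(-32 + 0**2) = 131/(-32 + 0) = 131/(-32) = 131*(-1/32) = -131/32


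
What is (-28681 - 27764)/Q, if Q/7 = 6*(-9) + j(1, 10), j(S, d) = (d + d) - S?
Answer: 11289/49 ≈ 230.39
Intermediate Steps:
j(S, d) = -S + 2*d (j(S, d) = 2*d - S = -S + 2*d)
Q = -245 (Q = 7*(6*(-9) + (-1*1 + 2*10)) = 7*(-54 + (-1 + 20)) = 7*(-54 + 19) = 7*(-35) = -245)
(-28681 - 27764)/Q = (-28681 - 27764)/(-245) = -56445*(-1/245) = 11289/49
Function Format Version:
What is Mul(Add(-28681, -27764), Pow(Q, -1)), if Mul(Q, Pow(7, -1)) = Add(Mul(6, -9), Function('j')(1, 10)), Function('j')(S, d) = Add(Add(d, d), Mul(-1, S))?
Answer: Rational(11289, 49) ≈ 230.39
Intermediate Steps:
Function('j')(S, d) = Add(Mul(-1, S), Mul(2, d)) (Function('j')(S, d) = Add(Mul(2, d), Mul(-1, S)) = Add(Mul(-1, S), Mul(2, d)))
Q = -245 (Q = Mul(7, Add(Mul(6, -9), Add(Mul(-1, 1), Mul(2, 10)))) = Mul(7, Add(-54, Add(-1, 20))) = Mul(7, Add(-54, 19)) = Mul(7, -35) = -245)
Mul(Add(-28681, -27764), Pow(Q, -1)) = Mul(Add(-28681, -27764), Pow(-245, -1)) = Mul(-56445, Rational(-1, 245)) = Rational(11289, 49)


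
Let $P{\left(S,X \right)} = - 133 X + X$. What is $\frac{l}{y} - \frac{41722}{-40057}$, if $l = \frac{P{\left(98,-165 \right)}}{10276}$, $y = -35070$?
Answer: $\frac{250581225793}{240595240354} \approx 1.0415$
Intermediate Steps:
$P{\left(S,X \right)} = - 132 X$
$l = \frac{5445}{2569}$ ($l = \frac{\left(-132\right) \left(-165\right)}{10276} = 21780 \cdot \frac{1}{10276} = \frac{5445}{2569} \approx 2.1195$)
$\frac{l}{y} - \frac{41722}{-40057} = \frac{5445}{2569 \left(-35070\right)} - \frac{41722}{-40057} = \frac{5445}{2569} \left(- \frac{1}{35070}\right) - - \frac{41722}{40057} = - \frac{363}{6006322} + \frac{41722}{40057} = \frac{250581225793}{240595240354}$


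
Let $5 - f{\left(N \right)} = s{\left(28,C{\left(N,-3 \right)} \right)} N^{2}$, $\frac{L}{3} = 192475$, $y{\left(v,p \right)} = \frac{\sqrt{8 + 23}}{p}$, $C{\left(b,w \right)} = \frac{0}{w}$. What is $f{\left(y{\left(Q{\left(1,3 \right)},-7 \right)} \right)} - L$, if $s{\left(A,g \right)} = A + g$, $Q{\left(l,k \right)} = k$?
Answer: $- \frac{4042064}{7} \approx -5.7744 \cdot 10^{5}$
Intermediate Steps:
$C{\left(b,w \right)} = 0$
$y{\left(v,p \right)} = \frac{\sqrt{31}}{p}$
$L = 577425$ ($L = 3 \cdot 192475 = 577425$)
$f{\left(N \right)} = 5 - 28 N^{2}$ ($f{\left(N \right)} = 5 - \left(28 + 0\right) N^{2} = 5 - 28 N^{2}$)
$f{\left(y{\left(Q{\left(1,3 \right)},-7 \right)} \right)} - L = \left(5 - 28 \left(\frac{\sqrt{31}}{-7}\right)^{2}\right) - 577425 = \left(5 - 28 \left(\sqrt{31} \left(- \frac{1}{7}\right)\right)^{2}\right) - 577425 = \left(5 - 28 \left(- \frac{\sqrt{31}}{7}\right)^{2}\right) - 577425 = \left(5 - \frac{124}{7}\right) - 577425 = - \frac{89}{7} - 577425 = - \frac{4042064}{7}$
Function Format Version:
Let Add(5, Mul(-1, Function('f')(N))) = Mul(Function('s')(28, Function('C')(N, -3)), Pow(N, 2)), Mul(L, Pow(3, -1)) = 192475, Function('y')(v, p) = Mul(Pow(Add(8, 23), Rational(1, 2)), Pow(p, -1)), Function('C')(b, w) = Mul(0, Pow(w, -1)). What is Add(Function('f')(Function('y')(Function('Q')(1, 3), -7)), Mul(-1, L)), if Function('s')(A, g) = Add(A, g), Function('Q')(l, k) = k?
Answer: Rational(-4042064, 7) ≈ -5.7744e+5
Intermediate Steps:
Function('C')(b, w) = 0
Function('y')(v, p) = Mul(Pow(31, Rational(1, 2)), Pow(p, -1))
L = 577425 (L = Mul(3, 192475) = 577425)
Function('f')(N) = Add(5, Mul(-28, Pow(N, 2))) (Function('f')(N) = Add(5, Mul(-1, Mul(Add(28, 0), Pow(N, 2)))) = Add(5, Mul(-1, Mul(28, Pow(N, 2)))) = Add(5, Mul(-28, Pow(N, 2))))
Add(Function('f')(Function('y')(Function('Q')(1, 3), -7)), Mul(-1, L)) = Add(Add(5, Mul(-28, Pow(Mul(Pow(31, Rational(1, 2)), Pow(-7, -1)), 2))), Mul(-1, 577425)) = Add(Add(5, Mul(-28, Pow(Mul(Pow(31, Rational(1, 2)), Rational(-1, 7)), 2))), -577425) = Add(Add(5, Mul(-28, Pow(Mul(Rational(-1, 7), Pow(31, Rational(1, 2))), 2))), -577425) = Add(Add(5, Mul(-28, Rational(31, 49))), -577425) = Add(Add(5, Rational(-124, 7)), -577425) = Add(Rational(-89, 7), -577425) = Rational(-4042064, 7)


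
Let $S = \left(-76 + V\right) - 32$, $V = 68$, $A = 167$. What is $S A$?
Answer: $-6680$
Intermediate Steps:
$S = -40$ ($S = \left(-76 + 68\right) - 32 = -8 - 32 = -40$)
$S A = \left(-40\right) 167 = -6680$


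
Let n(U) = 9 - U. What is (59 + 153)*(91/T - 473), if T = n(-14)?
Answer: -2287056/23 ≈ -99437.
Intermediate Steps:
T = 23 (T = 9 - 1*(-14) = 9 + 14 = 23)
(59 + 153)*(91/T - 473) = (59 + 153)*(91/23 - 473) = 212*(91*(1/23) - 473) = 212*(91/23 - 473) = 212*(-10788/23) = -2287056/23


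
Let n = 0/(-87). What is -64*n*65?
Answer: 0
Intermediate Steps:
n = 0 (n = 0*(-1/87) = 0)
-64*n*65 = -64*0*65 = 0*65 = 0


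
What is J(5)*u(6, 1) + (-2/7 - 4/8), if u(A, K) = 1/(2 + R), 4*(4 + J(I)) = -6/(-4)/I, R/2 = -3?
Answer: 219/1120 ≈ 0.19554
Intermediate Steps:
R = -6 (R = 2*(-3) = -6)
J(I) = -4 + 3/(8*I) (J(I) = -4 + (-6/(-4)/I)/4 = -4 + (-6*(-1/4)/I)/4 = -4 + (-(-3)/(2*I))/4 = -4 + (3/(2*I))/4 = -4 + 3/(8*I))
u(A, K) = -1/4 (u(A, K) = 1/(2 - 6) = 1/(-4) = -1/4)
J(5)*u(6, 1) + (-2/7 - 4/8) = (-4 + (3/8)/5)*(-1/4) + (-2/7 - 4/8) = (-4 + (3/8)*(1/5))*(-1/4) + (-2*1/7 - 4*1/8) = (-4 + 3/40)*(-1/4) + (-2/7 - 1/2) = -157/40*(-1/4) - 11/14 = 157/160 - 11/14 = 219/1120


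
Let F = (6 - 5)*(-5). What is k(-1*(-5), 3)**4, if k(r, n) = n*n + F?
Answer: 256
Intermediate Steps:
F = -5 (F = 1*(-5) = -5)
k(r, n) = -5 + n**2 (k(r, n) = n*n - 5 = n**2 - 5 = -5 + n**2)
k(-1*(-5), 3)**4 = (-5 + 3**2)**4 = (-5 + 9)**4 = 4**4 = 256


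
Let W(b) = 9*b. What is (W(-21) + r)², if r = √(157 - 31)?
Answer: 35847 - 1134*√14 ≈ 31604.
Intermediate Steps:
r = 3*√14 (r = √126 = 3*√14 ≈ 11.225)
(W(-21) + r)² = (9*(-21) + 3*√14)² = (-189 + 3*√14)²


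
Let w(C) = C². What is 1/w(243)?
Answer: 1/59049 ≈ 1.6935e-5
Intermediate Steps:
1/w(243) = 1/(243²) = 1/59049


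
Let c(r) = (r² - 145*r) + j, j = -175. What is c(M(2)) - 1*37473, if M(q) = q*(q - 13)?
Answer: -33974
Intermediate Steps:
M(q) = q*(-13 + q)
c(r) = -175 + r² - 145*r (c(r) = (r² - 145*r) - 175 = -175 + r² - 145*r)
c(M(2)) - 1*37473 = (-175 + (2*(-13 + 2))² - 290*(-13 + 2)) - 1*37473 = (-175 + (2*(-11))² - 290*(-11)) - 37473 = (-175 + (-22)² - 145*(-22)) - 37473 = (-175 + 484 + 3190) - 37473 = 3499 - 37473 = -33974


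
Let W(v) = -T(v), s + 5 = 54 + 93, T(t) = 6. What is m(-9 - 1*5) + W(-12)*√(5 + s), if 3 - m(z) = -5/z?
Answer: 37/14 - 42*√3 ≈ -70.103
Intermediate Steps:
s = 142 (s = -5 + (54 + 93) = -5 + 147 = 142)
W(v) = -6 (W(v) = -1*6 = -6)
m(z) = 3 + 5/z (m(z) = 3 - (-5)/z = 3 + 5/z)
m(-9 - 1*5) + W(-12)*√(5 + s) = (3 + 5/(-9 - 1*5)) - 6*√(5 + 142) = (3 + 5/(-9 - 5)) - 42*√3 = (3 + 5/(-14)) - 42*√3 = (3 + 5*(-1/14)) - 42*√3 = (3 - 5/14) - 42*√3 = 37/14 - 42*√3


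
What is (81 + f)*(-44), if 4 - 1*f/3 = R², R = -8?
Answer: 4356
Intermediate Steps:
f = -180 (f = 12 - 3*(-8)² = 12 - 3*64 = 12 - 192 = -180)
(81 + f)*(-44) = (81 - 180)*(-44) = -99*(-44) = 4356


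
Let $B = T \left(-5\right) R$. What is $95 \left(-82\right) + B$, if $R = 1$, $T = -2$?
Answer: $-7780$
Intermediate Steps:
$B = 10$ ($B = \left(-2\right) \left(-5\right) 1 = 10 \cdot 1 = 10$)
$95 \left(-82\right) + B = 95 \left(-82\right) + 10 = -7790 + 10 = -7780$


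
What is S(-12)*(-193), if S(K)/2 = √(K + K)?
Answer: -772*I*√6 ≈ -1891.0*I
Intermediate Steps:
S(K) = 2*√2*√K (S(K) = 2*√(K + K) = 2*√(2*K) = 2*(√2*√K) = 2*√2*√K)
S(-12)*(-193) = (2*√2*√(-12))*(-193) = (2*√2*(2*I*√3))*(-193) = (4*I*√6)*(-193) = -772*I*√6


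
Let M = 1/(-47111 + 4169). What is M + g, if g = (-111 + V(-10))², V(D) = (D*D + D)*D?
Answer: 43891919981/42942 ≈ 1.0221e+6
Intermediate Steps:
V(D) = D*(D + D²) (V(D) = (D² + D)*D = (D + D²)*D = D*(D + D²))
M = -1/42942 (M = 1/(-42942) = -1/42942 ≈ -2.3287e-5)
g = 1022121 (g = (-111 + (-10)²*(1 - 10))² = (-111 + 100*(-9))² = (-111 - 900)² = (-1011)² = 1022121)
M + g = -1/42942 + 1022121 = 43891919981/42942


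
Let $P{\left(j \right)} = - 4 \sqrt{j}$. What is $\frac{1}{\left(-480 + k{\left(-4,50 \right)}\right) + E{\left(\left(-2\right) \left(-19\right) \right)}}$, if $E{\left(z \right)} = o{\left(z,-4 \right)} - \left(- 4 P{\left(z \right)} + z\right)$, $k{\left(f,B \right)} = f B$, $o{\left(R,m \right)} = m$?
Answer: $- \frac{19}{13462} + \frac{4 \sqrt{38}}{127889} \approx -0.0012186$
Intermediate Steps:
$k{\left(f,B \right)} = B f$
$E{\left(z \right)} = -4 - z - 16 \sqrt{z}$ ($E{\left(z \right)} = -4 - \left(- 4 \left(- 4 \sqrt{z}\right) + z\right) = -4 - \left(16 \sqrt{z} + z\right) = -4 - \left(z + 16 \sqrt{z}\right) = -4 - z - 16 \sqrt{z}$)
$\frac{1}{\left(-480 + k{\left(-4,50 \right)}\right) + E{\left(\left(-2\right) \left(-19\right) \right)}} = \frac{1}{\left(-480 + 50 \left(-4\right)\right) - \left(4 + 38 + 16 \sqrt{38}\right)} = \frac{1}{\left(-480 - 200\right) - \left(42 + 16 \sqrt{38}\right)} = \frac{1}{-680 - \left(42 + 16 \sqrt{38}\right)} = \frac{1}{-722 - 16 \sqrt{38}}$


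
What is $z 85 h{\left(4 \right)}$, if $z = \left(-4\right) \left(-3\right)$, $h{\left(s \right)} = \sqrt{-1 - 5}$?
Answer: $1020 i \sqrt{6} \approx 2498.5 i$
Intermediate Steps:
$h{\left(s \right)} = i \sqrt{6}$ ($h{\left(s \right)} = \sqrt{-6} = i \sqrt{6}$)
$z = 12$
$z 85 h{\left(4 \right)} = 12 \cdot 85 i \sqrt{6} = 1020 i \sqrt{6}$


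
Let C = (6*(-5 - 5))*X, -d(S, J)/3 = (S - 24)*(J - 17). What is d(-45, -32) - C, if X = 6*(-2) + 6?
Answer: -10503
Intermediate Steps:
X = -6 (X = -12 + 6 = -6)
d(S, J) = -3*(-24 + S)*(-17 + J) (d(S, J) = -3*(S - 24)*(J - 17) = -3*(-24 + S)*(-17 + J))
C = 360 (C = (6*(-5 - 5))*(-6) = (6*(-10))*(-6) = -60*(-6) = 360)
d(-45, -32) - C = (-1224 + 51*(-45) + 72*(-32) - 3*(-32)*(-45)) - 1*360 = (-1224 - 2295 - 2304 - 4320) - 360 = -10143 - 360 = -10503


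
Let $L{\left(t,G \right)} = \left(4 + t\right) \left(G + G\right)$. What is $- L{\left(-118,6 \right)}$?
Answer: $1368$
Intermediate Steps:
$L{\left(t,G \right)} = 2 G \left(4 + t\right)$ ($L{\left(t,G \right)} = \left(4 + t\right) 2 G = 2 G \left(4 + t\right)$)
$- L{\left(-118,6 \right)} = - 2 \cdot 6 \left(4 - 118\right) = - 2 \cdot 6 \left(-114\right) = \left(-1\right) \left(-1368\right) = 1368$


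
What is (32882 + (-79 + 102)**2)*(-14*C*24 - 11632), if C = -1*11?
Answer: -265149696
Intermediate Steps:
C = -11
(32882 + (-79 + 102)**2)*(-14*C*24 - 11632) = (32882 + (-79 + 102)**2)*(-14*(-11)*24 - 11632) = (32882 + 23**2)*(154*24 - 11632) = (32882 + 529)*(3696 - 11632) = 33411*(-7936) = -265149696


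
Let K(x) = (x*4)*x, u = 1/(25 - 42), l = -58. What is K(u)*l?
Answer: -232/289 ≈ -0.80277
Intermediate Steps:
u = -1/17 (u = 1/(-17) = -1/17 ≈ -0.058824)
K(x) = 4*x² (K(x) = (4*x)*x = 4*x²)
K(u)*l = (4*(-1/17)²)*(-58) = (4*(1/289))*(-58) = (4/289)*(-58) = -232/289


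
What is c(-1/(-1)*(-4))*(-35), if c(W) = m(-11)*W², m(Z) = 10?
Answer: -5600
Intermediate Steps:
c(W) = 10*W²
c(-1/(-1)*(-4))*(-35) = (10*(-1/(-1)*(-4))²)*(-35) = (10*(-1*(-1)*(-4))²)*(-35) = (10*(1*(-4))²)*(-35) = (10*(-4)²)*(-35) = (10*16)*(-35) = 160*(-35) = -5600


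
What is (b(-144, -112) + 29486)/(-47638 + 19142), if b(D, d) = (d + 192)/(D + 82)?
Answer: -457013/441688 ≈ -1.0347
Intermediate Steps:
b(D, d) = (192 + d)/(82 + D)
(b(-144, -112) + 29486)/(-47638 + 19142) = ((192 - 112)/(82 - 144) + 29486)/(-47638 + 19142) = (80/(-62) + 29486)/(-28496) = (-1/62*80 + 29486)*(-1/28496) = (-40/31 + 29486)*(-1/28496) = (914026/31)*(-1/28496) = -457013/441688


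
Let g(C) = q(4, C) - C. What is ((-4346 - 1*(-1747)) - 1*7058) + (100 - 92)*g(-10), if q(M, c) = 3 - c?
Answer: -9473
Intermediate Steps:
g(C) = 3 - 2*C (g(C) = (3 - C) - C = 3 - 2*C)
((-4346 - 1*(-1747)) - 1*7058) + (100 - 92)*g(-10) = ((-4346 - 1*(-1747)) - 1*7058) + (100 - 92)*(3 - 2*(-10)) = ((-4346 + 1747) - 7058) + 8*(3 + 20) = (-2599 - 7058) + 8*23 = -9657 + 184 = -9473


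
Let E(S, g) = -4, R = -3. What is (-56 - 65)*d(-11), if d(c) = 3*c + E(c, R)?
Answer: 4477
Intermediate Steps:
d(c) = -4 + 3*c (d(c) = 3*c - 4 = -4 + 3*c)
(-56 - 65)*d(-11) = (-56 - 65)*(-4 + 3*(-11)) = -121*(-4 - 33) = -121*(-37) = 4477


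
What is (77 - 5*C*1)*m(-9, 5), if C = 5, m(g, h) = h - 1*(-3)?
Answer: 416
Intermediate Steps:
m(g, h) = 3 + h (m(g, h) = h + 3 = 3 + h)
(77 - 5*C*1)*m(-9, 5) = (77 - 5*5*1)*(3 + 5) = (77 - 25*1)*8 = (77 - 25)*8 = 52*8 = 416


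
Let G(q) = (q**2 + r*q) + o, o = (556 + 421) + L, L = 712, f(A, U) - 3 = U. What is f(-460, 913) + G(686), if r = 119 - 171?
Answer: 437529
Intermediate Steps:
f(A, U) = 3 + U
r = -52
o = 1689 (o = (556 + 421) + 712 = 977 + 712 = 1689)
G(q) = 1689 + q**2 - 52*q (G(q) = (q**2 - 52*q) + 1689 = 1689 + q**2 - 52*q)
f(-460, 913) + G(686) = (3 + 913) + (1689 + 686**2 - 52*686) = 916 + (1689 + 470596 - 35672) = 916 + 436613 = 437529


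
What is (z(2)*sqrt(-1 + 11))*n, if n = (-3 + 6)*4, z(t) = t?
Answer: 24*sqrt(10) ≈ 75.895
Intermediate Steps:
n = 12 (n = 3*4 = 12)
(z(2)*sqrt(-1 + 11))*n = (2*sqrt(-1 + 11))*12 = (2*sqrt(10))*12 = 24*sqrt(10)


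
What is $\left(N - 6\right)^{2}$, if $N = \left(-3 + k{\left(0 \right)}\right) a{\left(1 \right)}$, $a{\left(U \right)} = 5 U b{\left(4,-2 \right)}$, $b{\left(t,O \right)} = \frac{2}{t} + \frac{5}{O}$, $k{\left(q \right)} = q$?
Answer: $576$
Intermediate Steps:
$a{\left(U \right)} = - 10 U$ ($a{\left(U \right)} = 5 U \left(\frac{2}{4} + \frac{5}{-2}\right) = 5 U \left(2 \cdot \frac{1}{4} + 5 \left(- \frac{1}{2}\right)\right) = 5 U \left(\frac{1}{2} - \frac{5}{2}\right) = 5 U \left(-2\right) = - 10 U$)
$N = 30$ ($N = \left(-3 + 0\right) \left(\left(-10\right) 1\right) = \left(-3\right) \left(-10\right) = 30$)
$\left(N - 6\right)^{2} = \left(30 - 6\right)^{2} = 24^{2} = 576$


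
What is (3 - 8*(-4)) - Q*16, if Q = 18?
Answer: -253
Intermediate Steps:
(3 - 8*(-4)) - Q*16 = (3 - 8*(-4)) - 18*16 = (3 + 32) - 1*288 = 35 - 288 = -253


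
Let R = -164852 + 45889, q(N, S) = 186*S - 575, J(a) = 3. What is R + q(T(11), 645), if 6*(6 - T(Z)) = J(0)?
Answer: 432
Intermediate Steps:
T(Z) = 11/2 (T(Z) = 6 - 1/6*3 = 6 - 1/2 = 11/2)
q(N, S) = -575 + 186*S
R = -118963
R + q(T(11), 645) = -118963 + (-575 + 186*645) = -118963 + (-575 + 119970) = -118963 + 119395 = 432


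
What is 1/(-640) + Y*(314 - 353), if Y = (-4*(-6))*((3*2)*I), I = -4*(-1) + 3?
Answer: -25159681/640 ≈ -39312.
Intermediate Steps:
I = 7 (I = 4 + 3 = 7)
Y = 1008 (Y = (-4*(-6))*((3*2)*7) = 24*(6*7) = 24*42 = 1008)
1/(-640) + Y*(314 - 353) = 1/(-640) + 1008*(314 - 353) = -1/640 + 1008*(-39) = -1/640 - 39312 = -25159681/640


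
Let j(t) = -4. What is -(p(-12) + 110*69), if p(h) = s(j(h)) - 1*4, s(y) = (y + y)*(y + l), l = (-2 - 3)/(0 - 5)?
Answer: -7610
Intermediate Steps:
l = 1 (l = -5/(-5) = -5*(-1/5) = 1)
s(y) = 2*y*(1 + y) (s(y) = (y + y)*(y + 1) = (2*y)*(1 + y) = 2*y*(1 + y))
p(h) = 20 (p(h) = 2*(-4)*(1 - 4) - 1*4 = 2*(-4)*(-3) - 4 = 24 - 4 = 20)
-(p(-12) + 110*69) = -(20 + 110*69) = -(20 + 7590) = -1*7610 = -7610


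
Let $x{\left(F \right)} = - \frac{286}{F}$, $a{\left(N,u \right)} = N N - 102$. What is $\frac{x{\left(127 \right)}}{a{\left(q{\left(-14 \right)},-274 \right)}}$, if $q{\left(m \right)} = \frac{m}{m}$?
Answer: $\frac{286}{12827} \approx 0.022297$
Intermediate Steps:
$q{\left(m \right)} = 1$
$a{\left(N,u \right)} = -102 + N^{2}$ ($a{\left(N,u \right)} = N^{2} - 102 = -102 + N^{2}$)
$\frac{x{\left(127 \right)}}{a{\left(q{\left(-14 \right)},-274 \right)}} = \frac{\left(-286\right) \frac{1}{127}}{-102 + 1^{2}} = \frac{\left(-286\right) \frac{1}{127}}{-102 + 1} = - \frac{286}{127 \left(-101\right)} = \left(- \frac{286}{127}\right) \left(- \frac{1}{101}\right) = \frac{286}{12827}$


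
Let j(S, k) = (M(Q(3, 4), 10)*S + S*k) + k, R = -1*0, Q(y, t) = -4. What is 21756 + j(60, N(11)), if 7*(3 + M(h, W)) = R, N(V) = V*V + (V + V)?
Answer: 30299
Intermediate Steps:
R = 0
N(V) = V² + 2*V
M(h, W) = -3 (M(h, W) = -3 + (⅐)*0 = -3 + 0 = -3)
j(S, k) = k - 3*S + S*k (j(S, k) = (-3*S + S*k) + k = k - 3*S + S*k)
21756 + j(60, N(11)) = 21756 + (11*(2 + 11) - 3*60 + 60*(11*(2 + 11))) = 21756 + (11*13 - 180 + 60*(11*13)) = 21756 + (143 - 180 + 60*143) = 21756 + (143 - 180 + 8580) = 21756 + 8543 = 30299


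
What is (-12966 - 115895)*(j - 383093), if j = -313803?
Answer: 89802715456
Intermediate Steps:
(-12966 - 115895)*(j - 383093) = (-12966 - 115895)*(-313803 - 383093) = -128861*(-696896) = 89802715456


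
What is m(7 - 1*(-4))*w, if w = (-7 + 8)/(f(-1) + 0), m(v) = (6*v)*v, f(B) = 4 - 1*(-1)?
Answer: 726/5 ≈ 145.20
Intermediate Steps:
f(B) = 5 (f(B) = 4 + 1 = 5)
m(v) = 6*v²
w = ⅕ (w = (-7 + 8)/(5 + 0) = 1/5 = 1*(⅕) = ⅕ ≈ 0.20000)
m(7 - 1*(-4))*w = (6*(7 - 1*(-4))²)*(⅕) = (6*(7 + 4)²)*(⅕) = (6*11²)*(⅕) = (6*121)*(⅕) = 726*(⅕) = 726/5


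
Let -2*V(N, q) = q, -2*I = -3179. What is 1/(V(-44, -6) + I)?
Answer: 2/3185 ≈ 0.00062794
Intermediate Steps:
I = 3179/2 (I = -½*(-3179) = 3179/2 ≈ 1589.5)
V(N, q) = -q/2
1/(V(-44, -6) + I) = 1/(-½*(-6) + 3179/2) = 1/(3 + 3179/2) = 1/(3185/2) = 2/3185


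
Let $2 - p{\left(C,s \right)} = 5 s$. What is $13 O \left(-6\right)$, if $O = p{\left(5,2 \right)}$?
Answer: $624$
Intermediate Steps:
$p{\left(C,s \right)} = 2 - 5 s$
$O = -8$ ($O = 2 - 10 = -8$)
$13 O \left(-6\right) = 13 \left(-8\right) \left(-6\right) = \left(-104\right) \left(-6\right) = 624$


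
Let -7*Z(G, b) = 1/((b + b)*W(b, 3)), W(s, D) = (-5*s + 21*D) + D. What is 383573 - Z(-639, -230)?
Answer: 1501887752959/3915520 ≈ 3.8357e+5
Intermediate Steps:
W(s, D) = -5*s + 22*D
Z(G, b) = -1/(14*b*(66 - 5*b)) (Z(G, b) = -1/(7*(b + b)*(-5*b + 22*3)) = -1/(7*(2*b)*(-5*b + 66)) = -1/(2*b)/(7*(66 - 5*b)) = -1/(14*b*(66 - 5*b)))
383573 - Z(-639, -230) = 383573 - 1/(14*(-230)*(-66 + 5*(-230))) = 383573 - (-1)/(14*230*(-66 - 1150)) = 383573 - (-1)/(14*230*(-1216)) = 383573 - (-1)*(-1)/(14*230*1216) = 383573 - 1*1/3915520 = 383573 - 1/3915520 = 1501887752959/3915520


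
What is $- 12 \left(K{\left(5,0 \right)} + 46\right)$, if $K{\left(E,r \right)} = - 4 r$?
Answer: $-552$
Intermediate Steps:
$- 12 \left(K{\left(5,0 \right)} + 46\right) = - 12 \left(\left(-4\right) 0 + 46\right) = - 12 \left(0 + 46\right) = \left(-12\right) 46 = -552$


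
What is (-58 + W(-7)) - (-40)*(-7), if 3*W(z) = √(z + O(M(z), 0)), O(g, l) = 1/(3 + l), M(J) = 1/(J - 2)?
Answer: -338 + 2*I*√15/9 ≈ -338.0 + 0.86066*I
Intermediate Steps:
M(J) = 1/(-2 + J)
W(z) = √(⅓ + z)/3 (W(z) = √(z + 1/(3 + 0))/3 = √(z + 1/3)/3 = √(z + ⅓)/3 = √(⅓ + z)/3)
(-58 + W(-7)) - (-40)*(-7) = (-58 + √(3 + 9*(-7))/9) - (-40)*(-7) = (-58 + √(3 - 63)/9) - 5*56 = (-58 + √(-60)/9) - 280 = (-58 + (2*I*√15)/9) - 280 = (-58 + 2*I*√15/9) - 280 = -338 + 2*I*√15/9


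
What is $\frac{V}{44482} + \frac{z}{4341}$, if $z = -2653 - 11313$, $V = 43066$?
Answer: $- \frac{217143053}{96548181} \approx -2.2491$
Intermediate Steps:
$z = -13966$ ($z = -2653 - 11313 = -13966$)
$\frac{V}{44482} + \frac{z}{4341} = \frac{43066}{44482} - \frac{13966}{4341} = 43066 \cdot \frac{1}{44482} - \frac{13966}{4341} = \frac{21533}{22241} - \frac{13966}{4341} = - \frac{217143053}{96548181}$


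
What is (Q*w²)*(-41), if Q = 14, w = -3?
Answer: -5166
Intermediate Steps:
(Q*w²)*(-41) = (14*(-3)²)*(-41) = (14*9)*(-41) = 126*(-41) = -5166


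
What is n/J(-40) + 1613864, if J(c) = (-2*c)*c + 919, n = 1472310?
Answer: 3679751474/2281 ≈ 1.6132e+6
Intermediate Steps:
J(c) = 919 - 2*c² (J(c) = -2*c² + 919 = 919 - 2*c²)
n/J(-40) + 1613864 = 1472310/(919 - 2*(-40)²) + 1613864 = 1472310/(919 - 2*1600) + 1613864 = 1472310/(919 - 3200) + 1613864 = 1472310/(-2281) + 1613864 = 1472310*(-1/2281) + 1613864 = -1472310/2281 + 1613864 = 3679751474/2281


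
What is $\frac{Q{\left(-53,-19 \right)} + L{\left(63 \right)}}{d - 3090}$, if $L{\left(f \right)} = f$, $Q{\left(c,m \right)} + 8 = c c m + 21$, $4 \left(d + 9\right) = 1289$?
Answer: $\frac{213180}{11107} \approx 19.193$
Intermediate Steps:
$d = \frac{1253}{4}$ ($d = -9 + \frac{1}{4} \cdot 1289 = -9 + \frac{1289}{4} = \frac{1253}{4} \approx 313.25$)
$Q{\left(c,m \right)} = 13 + m c^{2}$ ($Q{\left(c,m \right)} = -8 + \left(c c m + 21\right) = -8 + \left(c^{2} m + 21\right) = -8 + \left(m c^{2} + 21\right) = -8 + \left(21 + m c^{2}\right) = 13 + m c^{2}$)
$\frac{Q{\left(-53,-19 \right)} + L{\left(63 \right)}}{d - 3090} = \frac{\left(13 - 19 \left(-53\right)^{2}\right) + 63}{\frac{1253}{4} - 3090} = \frac{\left(13 - 53371\right) + 63}{- \frac{11107}{4}} = \left(\left(13 - 53371\right) + 63\right) \left(- \frac{4}{11107}\right) = \left(-53358 + 63\right) \left(- \frac{4}{11107}\right) = \left(-53295\right) \left(- \frac{4}{11107}\right) = \frac{213180}{11107}$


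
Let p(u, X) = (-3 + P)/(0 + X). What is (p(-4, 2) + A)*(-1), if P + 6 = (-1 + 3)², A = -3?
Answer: 11/2 ≈ 5.5000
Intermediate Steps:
P = -2 (P = -6 + (-1 + 3)² = -6 + 2² = -6 + 4 = -2)
p(u, X) = -5/X (p(u, X) = (-3 - 2)/(0 + X) = -5/X)
(p(-4, 2) + A)*(-1) = (-5/2 - 3)*(-1) = -11/2*(-1) = 11/2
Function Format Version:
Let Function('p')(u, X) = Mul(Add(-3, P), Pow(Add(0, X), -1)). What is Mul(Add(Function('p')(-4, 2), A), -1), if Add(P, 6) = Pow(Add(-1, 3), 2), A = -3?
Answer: Rational(11, 2) ≈ 5.5000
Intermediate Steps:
P = -2 (P = Add(-6, Pow(Add(-1, 3), 2)) = Add(-6, Pow(2, 2)) = Add(-6, 4) = -2)
Function('p')(u, X) = Mul(-5, Pow(X, -1)) (Function('p')(u, X) = Mul(Add(-3, -2), Pow(Add(0, X), -1)) = Mul(-5, Pow(X, -1)))
Mul(Add(Function('p')(-4, 2), A), -1) = Mul(Add(Mul(-5, Pow(2, -1)), -3), -1) = Mul(Add(Mul(-5, Rational(1, 2)), -3), -1) = Mul(Add(Rational(-5, 2), -3), -1) = Mul(Rational(-11, 2), -1) = Rational(11, 2)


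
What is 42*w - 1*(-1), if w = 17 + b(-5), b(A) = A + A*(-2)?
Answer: 925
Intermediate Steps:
b(A) = -A (b(A) = A - 2*A = -A)
w = 22 (w = 17 - 1*(-5) = 17 + 5 = 22)
42*w - 1*(-1) = 42*22 - 1*(-1) = 924 + 1 = 925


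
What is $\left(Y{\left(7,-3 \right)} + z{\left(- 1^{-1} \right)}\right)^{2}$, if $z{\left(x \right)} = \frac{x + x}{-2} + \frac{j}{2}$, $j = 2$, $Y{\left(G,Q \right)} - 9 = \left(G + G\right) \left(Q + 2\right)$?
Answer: $9$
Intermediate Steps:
$Y{\left(G,Q \right)} = 9 + 2 G \left(2 + Q\right)$ ($Y{\left(G,Q \right)} = 9 + \left(G + G\right) \left(Q + 2\right) = 9 + 2 G \left(2 + Q\right)$)
$z{\left(x \right)} = 1 - x$ ($z{\left(x \right)} = \frac{x + x}{-2} + \frac{2}{2} = 2 x \left(- \frac{1}{2}\right) + 2 \cdot \frac{1}{2} = - x + 1 = 1 - x$)
$\left(Y{\left(7,-3 \right)} + z{\left(- 1^{-1} \right)}\right)^{2} = \left(\left(9 + 4 \cdot 7 + 2 \cdot 7 \left(-3\right)\right) + \left(1 - - 1^{-1}\right)\right)^{2} = \left(\left(9 + 28 - 42\right) + \left(1 - \left(-1\right) 1\right)\right)^{2} = \left(-5 + \left(1 - -1\right)\right)^{2} = \left(-5 + \left(1 + 1\right)\right)^{2} = \left(-5 + 2\right)^{2} = \left(-3\right)^{2} = 9$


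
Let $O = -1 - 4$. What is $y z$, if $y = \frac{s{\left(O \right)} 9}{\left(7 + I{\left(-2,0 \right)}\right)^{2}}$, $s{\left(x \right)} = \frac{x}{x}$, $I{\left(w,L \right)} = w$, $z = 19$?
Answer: $\frac{171}{25} \approx 6.84$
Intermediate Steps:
$O = -5$
$s{\left(x \right)} = 1$
$y = \frac{9}{25}$ ($y = \frac{1 \cdot 9}{\left(7 - 2\right)^{2}} = \frac{9}{5^{2}} = \frac{9}{25} \approx 0.36$)
$y z = \frac{9}{25} \cdot 19 = \frac{171}{25}$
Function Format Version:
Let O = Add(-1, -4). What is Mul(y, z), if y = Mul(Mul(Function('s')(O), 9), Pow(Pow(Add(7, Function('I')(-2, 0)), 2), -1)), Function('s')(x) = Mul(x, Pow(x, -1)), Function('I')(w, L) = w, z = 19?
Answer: Rational(171, 25) ≈ 6.8400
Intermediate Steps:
O = -5
Function('s')(x) = 1
y = Rational(9, 25) (y = Mul(Mul(1, 9), Pow(Pow(Add(7, -2), 2), -1)) = Mul(9, Pow(Pow(5, 2), -1)) = Mul(9, Pow(25, -1)) = Mul(9, Rational(1, 25)) = Rational(9, 25) ≈ 0.36000)
Mul(y, z) = Mul(Rational(9, 25), 19) = Rational(171, 25)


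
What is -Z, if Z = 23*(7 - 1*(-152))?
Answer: -3657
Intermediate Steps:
Z = 3657 (Z = 23*(7 + 152) = 23*159 = 3657)
-Z = -1*3657 = -3657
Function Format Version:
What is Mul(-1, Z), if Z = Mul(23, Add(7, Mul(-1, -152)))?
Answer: -3657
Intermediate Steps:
Z = 3657 (Z = Mul(23, Add(7, 152)) = Mul(23, 159) = 3657)
Mul(-1, Z) = Mul(-1, 3657) = -3657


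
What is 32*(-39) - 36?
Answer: -1284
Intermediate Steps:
32*(-39) - 36 = -1248 - 36 = -1284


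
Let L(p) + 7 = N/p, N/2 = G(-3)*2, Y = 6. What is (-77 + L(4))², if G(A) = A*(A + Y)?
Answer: 8649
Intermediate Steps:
G(A) = A*(6 + A) (G(A) = A*(A + 6) = A*(6 + A))
N = -36 (N = 2*(-3*(6 - 3)*2) = 2*(-3*3*2) = 2*(-9*2) = 2*(-18) = -36)
L(p) = -7 - 36/p
(-77 + L(4))² = (-77 + (-7 - 36/4))² = (-77 + (-7 - 36*¼))² = (-77 + (-7 - 9))² = (-77 - 16)² = (-93)² = 8649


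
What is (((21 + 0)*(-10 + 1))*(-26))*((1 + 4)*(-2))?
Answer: -49140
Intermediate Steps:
(((21 + 0)*(-10 + 1))*(-26))*((1 + 4)*(-2)) = ((21*(-9))*(-26))*(5*(-2)) = -189*(-26)*(-10) = 4914*(-10) = -49140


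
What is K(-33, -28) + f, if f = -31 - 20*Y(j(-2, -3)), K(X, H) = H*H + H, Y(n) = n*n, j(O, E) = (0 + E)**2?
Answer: -895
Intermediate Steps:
j(O, E) = E**2
Y(n) = n**2
K(X, H) = H + H**2 (K(X, H) = H**2 + H = H + H**2)
f = -1651 (f = -31 - 20*((-3)**2)**2 = -31 - 20*9**2 = -31 - 20*81 = -31 - 1620 = -1651)
K(-33, -28) + f = -28*(1 - 28) - 1651 = -28*(-27) - 1651 = 756 - 1651 = -895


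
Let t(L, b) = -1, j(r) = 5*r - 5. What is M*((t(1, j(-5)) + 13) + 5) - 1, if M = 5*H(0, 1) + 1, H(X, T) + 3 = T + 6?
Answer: 356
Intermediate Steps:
H(X, T) = 3 + T (H(X, T) = -3 + (T + 6) = -3 + (6 + T) = 3 + T)
j(r) = -5 + 5*r
M = 21 (M = 5*(3 + 1) + 1 = 5*4 + 1 = 20 + 1 = 21)
M*((t(1, j(-5)) + 13) + 5) - 1 = 21*((-1 + 13) + 5) - 1 = 21*(12 + 5) - 1 = 21*17 - 1 = 357 - 1 = 356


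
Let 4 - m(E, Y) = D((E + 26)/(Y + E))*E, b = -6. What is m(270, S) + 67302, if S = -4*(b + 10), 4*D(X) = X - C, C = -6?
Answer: 8486437/127 ≈ 66822.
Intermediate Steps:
D(X) = 3/2 + X/4 (D(X) = (X - 1*(-6))/4 = (X + 6)/4 = (6 + X)/4 = 3/2 + X/4)
S = -16 (S = -4*(-6 + 10) = -4*4 = -16)
m(E, Y) = 4 - E*(3/2 + (26 + E)/(4*(E + Y))) (m(E, Y) = 4 - (3/2 + ((E + 26)/(Y + E))/4)*E = 4 - (3/2 + ((26 + E)/(E + Y))/4)*E = 4 - (3/2 + (26 + E)/(4*(E + Y)))*E = 4 - E*(3/2 + (26 + E)/(4*(E + Y))))
m(270, S) + 67302 = (4*270 + 4*(-16) - ¼*270*(26 + 6*(-16) + 7*270))/(270 - 16) + 67302 = (1080 - 64 - ¼*270*(26 - 96 + 1890))/254 + 67302 = (1080 - 64 - ¼*270*1820)/254 + 67302 = (1080 - 64 - 122850)/254 + 67302 = (1/254)*(-121834) + 67302 = -60917/127 + 67302 = 8486437/127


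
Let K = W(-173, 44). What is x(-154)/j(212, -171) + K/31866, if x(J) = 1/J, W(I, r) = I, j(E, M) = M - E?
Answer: -2543005/469880103 ≈ -0.0054120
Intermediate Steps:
K = -173
x(-154)/j(212, -171) + K/31866 = 1/((-154)*(-171 - 1*212)) - 173/31866 = -1/(154*(-171 - 212)) - 173*1/31866 = -1/154/(-383) - 173/31866 = -1/154*(-1/383) - 173/31866 = 1/58982 - 173/31866 = -2543005/469880103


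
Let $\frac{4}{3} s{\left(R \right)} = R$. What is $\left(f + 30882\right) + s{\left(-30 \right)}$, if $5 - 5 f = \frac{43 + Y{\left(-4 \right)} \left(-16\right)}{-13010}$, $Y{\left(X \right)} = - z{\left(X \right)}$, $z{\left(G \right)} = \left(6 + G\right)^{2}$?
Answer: $\frac{1003737816}{32525} \approx 30861.0$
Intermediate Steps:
$s{\left(R \right)} = \frac{3 R}{4}$
$Y{\left(X \right)} = - \left(6 + X\right)^{2}$
$f = \frac{65157}{65050}$ ($f = 1 - \frac{\left(43 + - \left(6 - 4\right)^{2} \left(-16\right)\right) \frac{1}{-13010}}{5} = 1 - \frac{\left(43 + - 2^{2} \left(-16\right)\right) \left(- \frac{1}{13010}\right)}{5} = 1 - \frac{\left(43 + \left(-1\right) 4 \left(-16\right)\right) \left(- \frac{1}{13010}\right)}{5} = 1 - \frac{\left(43 - -64\right) \left(- \frac{1}{13010}\right)}{5} = 1 - \frac{\left(43 + 64\right) \left(- \frac{1}{13010}\right)}{5} = 1 - \frac{107 \left(- \frac{1}{13010}\right)}{5} = 1 - - \frac{107}{65050} = 1 + \frac{107}{65050} = \frac{65157}{65050} \approx 1.0016$)
$\left(f + 30882\right) + s{\left(-30 \right)} = \left(\frac{65157}{65050} + 30882\right) + \frac{3}{4} \left(-30\right) = \frac{2008939257}{65050} - \frac{45}{2} = \frac{1003737816}{32525}$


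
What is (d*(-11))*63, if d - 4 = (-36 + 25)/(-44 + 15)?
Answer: -88011/29 ≈ -3034.9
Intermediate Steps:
d = 127/29 (d = 4 + (-36 + 25)/(-44 + 15) = 4 - 11/(-29) = 4 - 11*(-1/29) = 4 + 11/29 = 127/29 ≈ 4.3793)
(d*(-11))*63 = ((127/29)*(-11))*63 = -1397/29*63 = -88011/29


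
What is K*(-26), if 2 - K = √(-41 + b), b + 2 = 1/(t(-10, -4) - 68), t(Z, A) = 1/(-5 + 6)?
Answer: -52 + 26*I*√193094/67 ≈ -52.0 + 170.52*I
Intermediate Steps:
t(Z, A) = 1 (t(Z, A) = 1/1 = 1)
b = -135/67 (b = -2 + 1/(1 - 68) = -2 + 1/(-67) = -2 - 1/67 = -135/67 ≈ -2.0149)
K = 2 - I*√193094/67 (K = 2 - √(-41 - 135/67) = 2 - √(-2882/67) = 2 - I*√193094/67 ≈ 2.0 - 6.5586*I)
K*(-26) = (2 - I*√193094/67)*(-26) = -52 + 26*I*√193094/67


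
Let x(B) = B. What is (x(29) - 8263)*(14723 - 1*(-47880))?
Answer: -515473102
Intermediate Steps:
(x(29) - 8263)*(14723 - 1*(-47880)) = (29 - 8263)*(14723 - 1*(-47880)) = -8234*(14723 + 47880) = -8234*62603 = -515473102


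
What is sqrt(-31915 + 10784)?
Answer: I*sqrt(21131) ≈ 145.36*I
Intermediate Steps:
sqrt(-31915 + 10784) = sqrt(-21131) = I*sqrt(21131)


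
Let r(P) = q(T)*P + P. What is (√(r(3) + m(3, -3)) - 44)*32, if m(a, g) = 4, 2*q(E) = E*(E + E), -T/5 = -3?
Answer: -1408 + 32*√682 ≈ -572.32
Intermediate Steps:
T = 15 (T = -5*(-3) = 15)
q(E) = E² (q(E) = (E*(E + E))/2 = (E*(2*E))/2 = (2*E²)/2 = E²)
r(P) = 226*P (r(P) = 15²*P + P = 225*P + P = 226*P)
(√(r(3) + m(3, -3)) - 44)*32 = (√(226*3 + 4) - 44)*32 = (√(678 + 4) - 44)*32 = (√682 - 44)*32 = (-44 + √682)*32 = -1408 + 32*√682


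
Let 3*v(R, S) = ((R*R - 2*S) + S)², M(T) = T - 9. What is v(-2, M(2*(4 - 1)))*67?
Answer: 3283/3 ≈ 1094.3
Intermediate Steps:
M(T) = -9 + T
v(R, S) = (R² - S)²/3 (v(R, S) = ((R*R - 2*S) + S)²/3 = ((R² - 2*S) + S)²/3 = (R² - S)²/3)
v(-2, M(2*(4 - 1)))*67 = (((-2)² - (-9 + 2*(4 - 1)))²/3)*67 = ((4 - (-9 + 2*3))²/3)*67 = ((4 - (-9 + 6))²/3)*67 = ((4 - 1*(-3))²/3)*67 = ((4 + 3)²/3)*67 = ((⅓)*7²)*67 = ((⅓)*49)*67 = (49/3)*67 = 3283/3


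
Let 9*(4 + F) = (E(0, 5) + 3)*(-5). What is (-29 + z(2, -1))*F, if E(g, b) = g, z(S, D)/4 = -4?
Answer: 255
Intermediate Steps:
z(S, D) = -16 (z(S, D) = 4*(-4) = -16)
F = -17/3 (F = -4 + ((0 + 3)*(-5))/9 = -4 + (3*(-5))/9 = -4 + (⅑)*(-15) = -4 - 5/3 = -17/3 ≈ -5.6667)
(-29 + z(2, -1))*F = (-29 - 16)*(-17/3) = -45*(-17/3) = 255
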